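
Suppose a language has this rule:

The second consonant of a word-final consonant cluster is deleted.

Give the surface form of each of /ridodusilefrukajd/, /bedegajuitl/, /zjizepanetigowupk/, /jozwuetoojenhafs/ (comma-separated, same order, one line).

/ridodusilefrukajd/: /d/ is the second consonant of a word-final cluster /jd/, so it deletes. → [ridodusilefrukaj].
/bedegajuitl/: /l/ is the second consonant of a word-final cluster /tl/, so it deletes. → [bedegajuit].
/zjizepanetigowupk/: /k/ is the second consonant of a word-final cluster /pk/, so it deletes. → [zjizepanetigowup].
/jozwuetoojenhafs/: /s/ is the second consonant of a word-final cluster /fs/, so it deletes. → [jozwuetoojenhaf].

ridodusilefrukaj, bedegajuit, zjizepanetigowup, jozwuetoojenhaf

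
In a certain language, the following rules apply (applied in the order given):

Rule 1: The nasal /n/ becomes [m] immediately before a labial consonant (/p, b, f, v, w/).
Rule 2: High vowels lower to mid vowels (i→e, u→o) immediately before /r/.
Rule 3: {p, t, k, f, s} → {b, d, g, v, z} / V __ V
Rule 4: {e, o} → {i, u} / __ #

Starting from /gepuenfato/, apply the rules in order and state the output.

gebuemfadu

Rule 1 (nasal place assimilation): /n/ precedes the labial consonant /f/, so it assimilates in place to [m]. /gepuenfato/ → gepuemfato.
Rule 2 (pre-rhotic lowering): no segment meets the environment; /gepuemfato/ is unchanged.
Rule 3 (intervocalic voicing): /p/ is a voiceless obstruent between vowels /e/ and /u/, so it voices to [b]. /t/ is a voiceless obstruent between vowels /a/ and /o/, so it voices to [d]. /gepuemfato/ → gebuemfado.
Rule 4 (final vowel raising): /o/ is a mid vowel in word-final position, so it raises to [u]. /gebuemfado/ → gebuemfadu.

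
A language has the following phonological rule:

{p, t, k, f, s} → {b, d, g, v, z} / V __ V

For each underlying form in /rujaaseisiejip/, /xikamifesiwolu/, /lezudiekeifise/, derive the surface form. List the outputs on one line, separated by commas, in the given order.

/rujaaseisiejip/: /s/ is a voiceless obstruent between vowels /a/ and /e/, so it voices to [z]. /s/ is a voiceless obstruent between vowels /i/ and /i/, so it voices to [z]. → [rujaazeiziejip].
/xikamifesiwolu/: /k/ is a voiceless obstruent between vowels /i/ and /a/, so it voices to [g]. /f/ is a voiceless obstruent between vowels /i/ and /e/, so it voices to [v]. /s/ is a voiceless obstruent between vowels /e/ and /i/, so it voices to [z]. → [xigamiveziwolu].
/lezudiekeifise/: /k/ is a voiceless obstruent between vowels /e/ and /e/, so it voices to [g]. /f/ is a voiceless obstruent between vowels /i/ and /i/, so it voices to [v]. /s/ is a voiceless obstruent between vowels /i/ and /e/, so it voices to [z]. → [lezudiegeivize].

rujaazeiziejip, xigamiveziwolu, lezudiegeivize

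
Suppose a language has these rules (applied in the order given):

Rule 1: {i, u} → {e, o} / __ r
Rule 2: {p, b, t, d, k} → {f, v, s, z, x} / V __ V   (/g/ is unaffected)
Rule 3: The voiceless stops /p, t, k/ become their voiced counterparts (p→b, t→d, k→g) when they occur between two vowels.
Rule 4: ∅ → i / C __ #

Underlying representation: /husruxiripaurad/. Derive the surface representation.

Rule 1 (pre-rhotic lowering): /i/ is a high vowel immediately before /r/, so it lowers to [e]. /u/ is a high vowel immediately before /r/, so it lowers to [o]. /husruxiripaurad/ → husruxeripaorad.
Rule 2 (intervocalic spirantization): /p/ is a stop between vowels /i/ and /a/, so it spirantizes to the fricative [f]. /husruxeripaorad/ → husruxerifaorad.
Rule 3 (intervocalic voicing): no segment meets the environment; /husruxerifaorad/ is unchanged.
Rule 4 (final i-epenthesis): the form ends in the consonant /d/, so [i] is inserted word-finally. /husruxerifaorad/ → husruxerifaoradi.

husruxerifaoradi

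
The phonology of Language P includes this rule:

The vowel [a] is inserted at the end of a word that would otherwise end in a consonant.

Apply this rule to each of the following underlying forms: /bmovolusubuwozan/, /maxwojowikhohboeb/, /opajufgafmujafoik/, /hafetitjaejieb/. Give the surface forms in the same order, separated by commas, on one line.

bmovolusubuwozana, maxwojowikhohboeba, opajufgafmujafoika, hafetitjaejieba

/bmovolusubuwozan/: the form ends in the consonant /n/, so [a] is inserted word-finally. → [bmovolusubuwozana].
/maxwojowikhohboeb/: the form ends in the consonant /b/, so [a] is inserted word-finally. → [maxwojowikhohboeba].
/opajufgafmujafoik/: the form ends in the consonant /k/, so [a] is inserted word-finally. → [opajufgafmujafoika].
/hafetitjaejieb/: the form ends in the consonant /b/, so [a] is inserted word-finally. → [hafetitjaejieba].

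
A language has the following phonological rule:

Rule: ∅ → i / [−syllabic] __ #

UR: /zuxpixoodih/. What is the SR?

the form ends in the consonant /h/, so [i] is inserted word-finally.
Surface form: [zuxpixoodihi].

zuxpixoodihi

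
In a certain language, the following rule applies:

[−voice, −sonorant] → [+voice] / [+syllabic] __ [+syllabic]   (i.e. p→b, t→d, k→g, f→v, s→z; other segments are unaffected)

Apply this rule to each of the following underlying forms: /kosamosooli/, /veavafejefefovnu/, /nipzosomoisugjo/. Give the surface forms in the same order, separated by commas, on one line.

kozamozooli, veavavejevevovnu, nipzozomoizugjo

/kosamosooli/: /s/ is a voiceless obstruent between vowels /o/ and /a/, so it voices to [z]. /s/ is a voiceless obstruent between vowels /o/ and /o/, so it voices to [z]. → [kozamozooli].
/veavafejefefovnu/: /f/ is a voiceless obstruent between vowels /a/ and /e/, so it voices to [v]. /f/ is a voiceless obstruent between vowels /e/ and /e/, so it voices to [v]. /f/ is a voiceless obstruent between vowels /e/ and /o/, so it voices to [v]. → [veavavejevevovnu].
/nipzosomoisugjo/: /s/ is a voiceless obstruent between vowels /o/ and /o/, so it voices to [z]. /s/ is a voiceless obstruent between vowels /i/ and /u/, so it voices to [z]. → [nipzozomoizugjo].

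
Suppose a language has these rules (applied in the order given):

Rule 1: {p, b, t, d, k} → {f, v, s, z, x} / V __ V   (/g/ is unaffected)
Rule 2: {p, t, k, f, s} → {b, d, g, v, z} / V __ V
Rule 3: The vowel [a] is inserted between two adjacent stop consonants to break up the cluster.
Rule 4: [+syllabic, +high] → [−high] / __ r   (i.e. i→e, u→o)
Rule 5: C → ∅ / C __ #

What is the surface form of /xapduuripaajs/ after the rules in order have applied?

Rule 1 (intervocalic spirantization): /p/ is a stop between vowels /i/ and /a/, so it spirantizes to the fricative [f]. /xapduuripaajs/ → xapduurifaajs.
Rule 2 (intervocalic voicing): /f/ is a voiceless obstruent between vowels /i/ and /a/, so it voices to [v]. /xapduurifaajs/ → xapduurivaajs.
Rule 3 (stop-cluster a-epenthesis): /p/ and /d/ form a stop–stop cluster, so [a] is inserted between them. /xapduurivaajs/ → xapaduurivaajs.
Rule 4 (pre-rhotic lowering): /u/ is a high vowel immediately before /r/, so it lowers to [o]. /xapaduurivaajs/ → xapaduorivaajs.
Rule 5 (final cluster simplification): /s/ is the second consonant of a word-final cluster /js/, so it deletes. /xapaduorivaajs/ → xapaduorivaaj.

xapaduorivaaj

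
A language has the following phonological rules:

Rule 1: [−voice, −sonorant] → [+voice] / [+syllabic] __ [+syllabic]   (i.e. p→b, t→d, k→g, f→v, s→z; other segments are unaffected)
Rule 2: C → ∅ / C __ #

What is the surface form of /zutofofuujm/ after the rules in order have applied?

zudovovuuj

Rule 1 (intervocalic voicing): /t/ is a voiceless obstruent between vowels /u/ and /o/, so it voices to [d]. /f/ is a voiceless obstruent between vowels /o/ and /o/, so it voices to [v]. /f/ is a voiceless obstruent between vowels /o/ and /u/, so it voices to [v]. /zutofofuujm/ → zudovovuujm.
Rule 2 (final cluster simplification): /m/ is the second consonant of a word-final cluster /jm/, so it deletes. /zudovovuujm/ → zudovovuuj.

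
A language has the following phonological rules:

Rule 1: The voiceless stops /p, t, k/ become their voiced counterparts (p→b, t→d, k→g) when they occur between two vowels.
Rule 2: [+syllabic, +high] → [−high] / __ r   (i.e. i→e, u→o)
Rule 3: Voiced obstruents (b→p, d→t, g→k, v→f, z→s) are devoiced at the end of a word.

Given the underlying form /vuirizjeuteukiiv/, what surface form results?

Rule 1 (intervocalic voicing): /t/ is a voiceless stop between vowels /u/ and /e/, so it voices to [d]. /k/ is a voiceless stop between vowels /u/ and /i/, so it voices to [g]. /vuirizjeuteukiiv/ → vuirizjeudeugiiv.
Rule 2 (pre-rhotic lowering): /i/ is a high vowel immediately before /r/, so it lowers to [e]. /vuirizjeudeugiiv/ → vuerizjeudeugiiv.
Rule 3 (final devoicing): /v/ is a voiced obstruent in word-final position, so it devoices to [f]. /vuerizjeudeugiiv/ → vuerizjeudeugiif.

vuerizjeudeugiif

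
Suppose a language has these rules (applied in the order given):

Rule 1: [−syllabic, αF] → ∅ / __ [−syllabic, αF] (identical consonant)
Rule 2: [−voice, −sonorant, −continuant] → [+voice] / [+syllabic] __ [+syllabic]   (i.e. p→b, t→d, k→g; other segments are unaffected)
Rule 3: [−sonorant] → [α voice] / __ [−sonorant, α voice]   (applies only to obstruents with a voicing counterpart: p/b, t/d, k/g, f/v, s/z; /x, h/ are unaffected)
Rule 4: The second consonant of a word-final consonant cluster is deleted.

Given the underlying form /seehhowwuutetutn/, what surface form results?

seehowuudedut

Rule 1 (degemination): /hh/ is a geminate; the first /h/ deletes. /ww/ is a geminate; the first /w/ deletes. /seehhowwuutetutn/ → seehowuutetutn.
Rule 2 (intervocalic voicing): /t/ is a voiceless stop between vowels /u/ and /e/, so it voices to [d]. /t/ is a voiceless stop between vowels /e/ and /u/, so it voices to [d]. /seehowuutetutn/ → seehowuudedutn.
Rule 3 (regressive voicing assimilation): no segment meets the environment; /seehowuudedutn/ is unchanged.
Rule 4 (final cluster simplification): /n/ is the second consonant of a word-final cluster /tn/, so it deletes. /seehowuudedutn/ → seehowuudedut.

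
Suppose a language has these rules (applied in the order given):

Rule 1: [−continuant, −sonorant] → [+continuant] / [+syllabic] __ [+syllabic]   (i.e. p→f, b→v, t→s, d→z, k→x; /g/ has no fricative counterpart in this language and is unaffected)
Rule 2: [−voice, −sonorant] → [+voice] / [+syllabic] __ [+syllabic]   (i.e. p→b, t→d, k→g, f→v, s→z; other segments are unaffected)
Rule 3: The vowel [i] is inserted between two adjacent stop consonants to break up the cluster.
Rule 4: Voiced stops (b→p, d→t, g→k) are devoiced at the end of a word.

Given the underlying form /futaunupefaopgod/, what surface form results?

fuzaunuvevaopigot

Rule 1 (intervocalic spirantization): /t/ is a stop between vowels /u/ and /a/, so it spirantizes to the fricative [s]. /p/ is a stop between vowels /u/ and /e/, so it spirantizes to the fricative [f]. /futaunupefaopgod/ → fusaunufefaopgod.
Rule 2 (intervocalic voicing): /s/ is a voiceless obstruent between vowels /u/ and /a/, so it voices to [z]. /f/ is a voiceless obstruent between vowels /u/ and /e/, so it voices to [v]. /f/ is a voiceless obstruent between vowels /e/ and /a/, so it voices to [v]. /fusaunufefaopgod/ → fuzaunuvevaopgod.
Rule 3 (stop-cluster i-epenthesis): /p/ and /g/ form a stop–stop cluster, so [i] is inserted between them. /fuzaunuvevaopgod/ → fuzaunuvevaopigod.
Rule 4 (final devoicing): /d/ is a voiced stop in word-final position, so it devoices to [t]. /fuzaunuvevaopigod/ → fuzaunuvevaopigot.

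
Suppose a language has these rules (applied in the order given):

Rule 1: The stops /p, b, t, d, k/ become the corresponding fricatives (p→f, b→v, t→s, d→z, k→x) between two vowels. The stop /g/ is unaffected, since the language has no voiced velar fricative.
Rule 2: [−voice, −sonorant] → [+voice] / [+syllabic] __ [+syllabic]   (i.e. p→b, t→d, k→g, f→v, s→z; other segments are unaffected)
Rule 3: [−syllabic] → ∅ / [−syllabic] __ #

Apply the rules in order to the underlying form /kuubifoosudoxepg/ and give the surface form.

Rule 1 (intervocalic spirantization): /b/ is a stop between vowels /u/ and /i/, so it spirantizes to the fricative [v]. /d/ is a stop between vowels /u/ and /o/, so it spirantizes to the fricative [z]. /kuubifoosudoxepg/ → kuuvifoosuzoxepg.
Rule 2 (intervocalic voicing): /f/ is a voiceless obstruent between vowels /i/ and /o/, so it voices to [v]. /s/ is a voiceless obstruent between vowels /o/ and /u/, so it voices to [z]. /kuuvifoosuzoxepg/ → kuuvivoozuzoxepg.
Rule 3 (final cluster simplification): /g/ is the second consonant of a word-final cluster /pg/, so it deletes. /kuuvivoozuzoxepg/ → kuuvivoozuzoxep.

kuuvivoozuzoxep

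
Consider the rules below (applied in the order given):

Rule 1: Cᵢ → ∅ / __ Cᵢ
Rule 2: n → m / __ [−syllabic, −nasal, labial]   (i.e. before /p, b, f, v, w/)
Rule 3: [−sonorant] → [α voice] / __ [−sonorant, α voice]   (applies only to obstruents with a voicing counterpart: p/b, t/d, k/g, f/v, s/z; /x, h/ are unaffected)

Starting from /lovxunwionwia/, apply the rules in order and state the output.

lofxumwiomwia

Rule 1 (degemination): no segment meets the environment; /lovxunwionwia/ is unchanged.
Rule 2 (nasal place assimilation): /n/ precedes the labial consonant /w/, so it assimilates in place to [m]. /n/ precedes the labial consonant /w/, so it assimilates in place to [m]. /lovxunwionwia/ → lovxumwiomwia.
Rule 3 (regressive voicing assimilation): /v/ precedes the voiceless obstruent /x/, so it devoices to [f] by assimilation. /lovxumwiomwia/ → lofxumwiomwia.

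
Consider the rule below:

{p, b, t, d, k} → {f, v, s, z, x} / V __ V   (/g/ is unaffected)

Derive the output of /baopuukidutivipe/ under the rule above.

baofuuxizusivife

Scanning /baopuukidutivipe/: /b/ at position 1 is not in the conditioning environment; /p/ is a stop between vowels /o/ and /u/, so it spirantizes to the fricative [f]; /k/ is a stop between vowels /u/ and /i/, so it spirantizes to the fricative [x]; /d/ is a stop between vowels /i/ and /u/, so it spirantizes to the fricative [z]; /t/ is a stop between vowels /u/ and /i/, so it spirantizes to the fricative [s]; /p/ is a stop between vowels /i/ and /e/, so it spirantizes to the fricative [f].
Result: [baofuuxizusivife].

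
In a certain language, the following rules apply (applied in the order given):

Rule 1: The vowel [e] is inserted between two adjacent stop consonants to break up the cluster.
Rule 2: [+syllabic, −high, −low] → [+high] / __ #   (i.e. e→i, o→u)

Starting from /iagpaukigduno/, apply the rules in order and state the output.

Rule 1 (stop-cluster e-epenthesis): /g/ and /p/ form a stop–stop cluster, so [e] is inserted between them. /g/ and /d/ form a stop–stop cluster, so [e] is inserted between them. /iagpaukigduno/ → iagepaukigeduno.
Rule 2 (final vowel raising): /o/ is a mid vowel in word-final position, so it raises to [u]. /iagepaukigeduno/ → iagepaukigedunu.

iagepaukigedunu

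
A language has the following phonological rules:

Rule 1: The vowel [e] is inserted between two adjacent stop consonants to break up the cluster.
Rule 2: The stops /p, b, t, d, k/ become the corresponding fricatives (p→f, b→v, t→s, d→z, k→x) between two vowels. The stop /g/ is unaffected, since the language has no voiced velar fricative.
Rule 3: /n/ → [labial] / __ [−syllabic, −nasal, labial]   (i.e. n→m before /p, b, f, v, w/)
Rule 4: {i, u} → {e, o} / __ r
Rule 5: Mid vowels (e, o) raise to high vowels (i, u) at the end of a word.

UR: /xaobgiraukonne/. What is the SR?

Rule 1 (stop-cluster e-epenthesis): /b/ and /g/ form a stop–stop cluster, so [e] is inserted between them. /xaobgiraukonne/ → xaobegiraukonne.
Rule 2 (intervocalic spirantization): /b/ is a stop between vowels /o/ and /e/, so it spirantizes to the fricative [v]. /k/ is a stop between vowels /u/ and /o/, so it spirantizes to the fricative [x]. /xaobegiraukonne/ → xaovegirauxonne.
Rule 3 (nasal place assimilation): no segment meets the environment; /xaovegirauxonne/ is unchanged.
Rule 4 (pre-rhotic lowering): /i/ is a high vowel immediately before /r/, so it lowers to [e]. /xaovegirauxonne/ → xaovegerauxonne.
Rule 5 (final vowel raising): /e/ is a mid vowel in word-final position, so it raises to [i]. /xaovegerauxonne/ → xaovegerauxonni.

xaovegerauxonni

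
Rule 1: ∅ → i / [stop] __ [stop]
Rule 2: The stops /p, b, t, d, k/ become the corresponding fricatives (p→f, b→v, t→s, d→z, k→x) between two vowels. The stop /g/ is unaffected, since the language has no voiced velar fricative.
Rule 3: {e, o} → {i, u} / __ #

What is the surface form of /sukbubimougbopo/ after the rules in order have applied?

suxivuvimougivofu

Rule 1 (stop-cluster i-epenthesis): /k/ and /b/ form a stop–stop cluster, so [i] is inserted between them. /g/ and /b/ form a stop–stop cluster, so [i] is inserted between them. /sukbubimougbopo/ → sukibubimougibopo.
Rule 2 (intervocalic spirantization): /k/ is a stop between vowels /u/ and /i/, so it spirantizes to the fricative [x]. /b/ is a stop between vowels /i/ and /u/, so it spirantizes to the fricative [v]. /b/ is a stop between vowels /u/ and /i/, so it spirantizes to the fricative [v]. /b/ is a stop between vowels /i/ and /o/, so it spirantizes to the fricative [v]. /p/ is a stop between vowels /o/ and /o/, so it spirantizes to the fricative [f]. /sukibubimougibopo/ → suxivuvimougivofo.
Rule 3 (final vowel raising): /o/ is a mid vowel in word-final position, so it raises to [u]. /suxivuvimougivofo/ → suxivuvimougivofu.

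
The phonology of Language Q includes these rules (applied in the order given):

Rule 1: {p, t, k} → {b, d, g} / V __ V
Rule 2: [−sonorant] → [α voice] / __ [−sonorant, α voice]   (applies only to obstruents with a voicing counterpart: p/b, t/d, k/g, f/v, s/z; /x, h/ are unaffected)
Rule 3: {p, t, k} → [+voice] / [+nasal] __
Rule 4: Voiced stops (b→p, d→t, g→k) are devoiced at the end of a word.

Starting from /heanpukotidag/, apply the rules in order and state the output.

Rule 1 (intervocalic voicing): /k/ is a voiceless stop between vowels /u/ and /o/, so it voices to [g]. /t/ is a voiceless stop between vowels /o/ and /i/, so it voices to [d]. /heanpukotidag/ → heanpugodidag.
Rule 2 (regressive voicing assimilation): no segment meets the environment; /heanpugodidag/ is unchanged.
Rule 3 (post-nasal voicing): /p/ is a voiceless stop immediately after the nasal /n/, so it voices to [b]. /heanpugodidag/ → heanbugodidag.
Rule 4 (final devoicing): /g/ is a voiced stop in word-final position, so it devoices to [k]. /heanbugodidag/ → heanbugodidak.

heanbugodidak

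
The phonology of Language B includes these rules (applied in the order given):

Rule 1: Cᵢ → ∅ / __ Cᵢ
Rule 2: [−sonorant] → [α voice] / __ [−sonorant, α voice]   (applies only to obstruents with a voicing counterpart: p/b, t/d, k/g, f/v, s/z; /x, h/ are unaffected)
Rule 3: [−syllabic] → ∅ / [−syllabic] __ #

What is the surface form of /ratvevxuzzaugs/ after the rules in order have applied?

radvefxuzauk

Rule 1 (degemination): /zz/ is a geminate; the first /z/ deletes. /ratvevxuzzaugs/ → ratvevxuzaugs.
Rule 2 (regressive voicing assimilation): /t/ precedes the voiced obstruent /v/, so it voices to [d] by assimilation. /v/ precedes the voiceless obstruent /x/, so it devoices to [f] by assimilation. /g/ precedes the voiceless obstruent /s/, so it devoices to [k] by assimilation. /ratvevxuzaugs/ → radvefxuzauks.
Rule 3 (final cluster simplification): /s/ is the second consonant of a word-final cluster /ks/, so it deletes. /radvefxuzauks/ → radvefxuzauk.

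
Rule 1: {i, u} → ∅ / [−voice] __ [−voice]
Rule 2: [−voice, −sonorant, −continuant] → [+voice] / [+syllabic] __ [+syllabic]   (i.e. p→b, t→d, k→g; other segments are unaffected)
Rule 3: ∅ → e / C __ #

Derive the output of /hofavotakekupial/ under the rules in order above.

Rule 1 (high vowel syncope): /u/ is a high vowel flanked by voiceless consonants /k/ and /p/, so it deletes. /hofavotakekupial/ → hofavotakekpial.
Rule 2 (intervocalic voicing): /t/ is a voiceless stop between vowels /o/ and /a/, so it voices to [d]. /k/ is a voiceless stop between vowels /a/ and /e/, so it voices to [g]. /hofavotakekpial/ → hofavodagekpial.
Rule 3 (final e-epenthesis): the form ends in the consonant /l/, so [e] is inserted word-finally. /hofavodagekpial/ → hofavodagekpiale.

hofavodagekpiale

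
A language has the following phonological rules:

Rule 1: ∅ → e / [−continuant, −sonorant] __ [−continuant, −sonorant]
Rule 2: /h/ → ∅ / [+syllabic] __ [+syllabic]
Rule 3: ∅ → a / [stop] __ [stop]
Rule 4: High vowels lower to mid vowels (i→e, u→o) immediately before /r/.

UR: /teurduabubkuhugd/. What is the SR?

Rule 1 (stop-cluster e-epenthesis): /b/ and /k/ form a stop–stop cluster, so [e] is inserted between them. /g/ and /d/ form a stop–stop cluster, so [e] is inserted between them. /teurduabubkuhugd/ → teurduabubekuhuged.
Rule 2 (intervocalic h-deletion): /h/ occurs between vowels /u/ and /u/, so it deletes. /teurduabubekuhuged/ → teurduabubekuuged.
Rule 3 (stop-cluster a-epenthesis): no segment meets the environment; /teurduabubekuuged/ is unchanged.
Rule 4 (pre-rhotic lowering): /u/ is a high vowel immediately before /r/, so it lowers to [o]. /teurduabubekuuged/ → teorduabubekuuged.

teorduabubekuuged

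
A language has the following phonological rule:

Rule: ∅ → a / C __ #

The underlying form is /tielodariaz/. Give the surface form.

the form ends in the consonant /z/, so [a] is inserted word-finally.
Surface form: [tielodariaza].

tielodariaza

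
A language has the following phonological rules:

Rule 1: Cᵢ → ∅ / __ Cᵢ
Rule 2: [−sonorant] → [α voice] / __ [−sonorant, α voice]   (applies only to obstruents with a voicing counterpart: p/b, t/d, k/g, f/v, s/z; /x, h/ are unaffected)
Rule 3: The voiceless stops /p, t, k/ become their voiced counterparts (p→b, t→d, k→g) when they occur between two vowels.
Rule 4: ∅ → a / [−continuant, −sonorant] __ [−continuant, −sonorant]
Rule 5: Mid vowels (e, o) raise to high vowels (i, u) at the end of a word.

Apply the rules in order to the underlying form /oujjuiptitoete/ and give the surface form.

Rule 1 (degemination): /jj/ is a geminate; the first /j/ deletes. /oujjuiptitoete/ → oujuiptitoete.
Rule 2 (regressive voicing assimilation): no segment meets the environment; /oujuiptitoete/ is unchanged.
Rule 3 (intervocalic voicing): /t/ is a voiceless stop between vowels /i/ and /o/, so it voices to [d]. /t/ is a voiceless stop between vowels /e/ and /e/, so it voices to [d]. /oujuiptitoete/ → oujuiptidoede.
Rule 4 (stop-cluster a-epenthesis): /p/ and /t/ form a stop–stop cluster, so [a] is inserted between them. /oujuiptidoede/ → oujuipatidoede.
Rule 5 (final vowel raising): /e/ is a mid vowel in word-final position, so it raises to [i]. /oujuipatidoede/ → oujuipatidoedi.

oujuipatidoedi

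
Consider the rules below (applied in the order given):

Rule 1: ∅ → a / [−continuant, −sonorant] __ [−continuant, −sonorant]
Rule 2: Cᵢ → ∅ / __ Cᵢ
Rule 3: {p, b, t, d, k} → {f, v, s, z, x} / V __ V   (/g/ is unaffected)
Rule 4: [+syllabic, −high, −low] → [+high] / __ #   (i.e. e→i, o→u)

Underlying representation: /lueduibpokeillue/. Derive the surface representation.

Rule 1 (stop-cluster a-epenthesis): /b/ and /p/ form a stop–stop cluster, so [a] is inserted between them. /lueduibpokeillue/ → lueduibapokeillue.
Rule 2 (degemination): /ll/ is a geminate; the first /l/ deletes. /lueduibapokeillue/ → lueduibapokeilue.
Rule 3 (intervocalic spirantization): /d/ is a stop between vowels /e/ and /u/, so it spirantizes to the fricative [z]. /b/ is a stop between vowels /i/ and /a/, so it spirantizes to the fricative [v]. /p/ is a stop between vowels /a/ and /o/, so it spirantizes to the fricative [f]. /k/ is a stop between vowels /o/ and /e/, so it spirantizes to the fricative [x]. /lueduibapokeilue/ → luezuivafoxeilue.
Rule 4 (final vowel raising): /e/ is a mid vowel in word-final position, so it raises to [i]. /luezuivafoxeilue/ → luezuivafoxeilui.

luezuivafoxeilui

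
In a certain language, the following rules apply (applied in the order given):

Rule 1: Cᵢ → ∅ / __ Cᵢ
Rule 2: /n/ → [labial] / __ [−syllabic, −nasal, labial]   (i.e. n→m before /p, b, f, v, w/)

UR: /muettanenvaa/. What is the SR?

Rule 1 (degemination): /tt/ is a geminate; the first /t/ deletes. /muettanenvaa/ → muetanenvaa.
Rule 2 (nasal place assimilation): /n/ precedes the labial consonant /v/, so it assimilates in place to [m]. /muetanenvaa/ → muetanemvaa.

muetanemvaa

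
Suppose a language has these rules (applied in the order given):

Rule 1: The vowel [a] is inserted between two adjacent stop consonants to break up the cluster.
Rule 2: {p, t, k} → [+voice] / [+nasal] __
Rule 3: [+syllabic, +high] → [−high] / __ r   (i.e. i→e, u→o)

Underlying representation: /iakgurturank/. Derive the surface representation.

Rule 1 (stop-cluster a-epenthesis): /k/ and /g/ form a stop–stop cluster, so [a] is inserted between them. /iakgurturank/ → iakagurturank.
Rule 2 (post-nasal voicing): /k/ is a voiceless stop immediately after the nasal /n/, so it voices to [g]. /iakagurturank/ → iakagurturang.
Rule 3 (pre-rhotic lowering): /u/ is a high vowel immediately before /r/, so it lowers to [o]. /u/ is a high vowel immediately before /r/, so it lowers to [o]. /iakagurturang/ → iakagortorang.

iakagortorang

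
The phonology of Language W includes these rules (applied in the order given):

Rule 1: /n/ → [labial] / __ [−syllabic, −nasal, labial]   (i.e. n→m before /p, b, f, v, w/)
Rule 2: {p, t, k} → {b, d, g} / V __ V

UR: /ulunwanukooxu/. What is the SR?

Rule 1 (nasal place assimilation): /n/ precedes the labial consonant /w/, so it assimilates in place to [m]. /ulunwanukooxu/ → ulumwanukooxu.
Rule 2 (intervocalic voicing): /k/ is a voiceless stop between vowels /u/ and /o/, so it voices to [g]. /ulumwanukooxu/ → ulumwanugooxu.

ulumwanugooxu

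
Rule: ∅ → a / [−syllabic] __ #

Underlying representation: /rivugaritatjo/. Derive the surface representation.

No segment of /rivugaritatjo/ meets the structural description of the rule, so the form surfaces unchanged.

rivugaritatjo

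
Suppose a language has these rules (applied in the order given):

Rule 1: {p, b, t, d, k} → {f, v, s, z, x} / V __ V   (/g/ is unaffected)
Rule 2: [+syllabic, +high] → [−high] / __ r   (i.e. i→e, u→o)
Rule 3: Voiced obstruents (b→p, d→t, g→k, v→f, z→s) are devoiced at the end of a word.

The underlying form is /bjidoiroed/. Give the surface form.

Rule 1 (intervocalic spirantization): /d/ is a stop between vowels /i/ and /o/, so it spirantizes to the fricative [z]. /bjidoiroed/ → bjizoiroed.
Rule 2 (pre-rhotic lowering): /i/ is a high vowel immediately before /r/, so it lowers to [e]. /bjizoiroed/ → bjizoeroed.
Rule 3 (final devoicing): /d/ is a voiced obstruent in word-final position, so it devoices to [t]. /bjizoeroed/ → bjizoeroet.

bjizoeroet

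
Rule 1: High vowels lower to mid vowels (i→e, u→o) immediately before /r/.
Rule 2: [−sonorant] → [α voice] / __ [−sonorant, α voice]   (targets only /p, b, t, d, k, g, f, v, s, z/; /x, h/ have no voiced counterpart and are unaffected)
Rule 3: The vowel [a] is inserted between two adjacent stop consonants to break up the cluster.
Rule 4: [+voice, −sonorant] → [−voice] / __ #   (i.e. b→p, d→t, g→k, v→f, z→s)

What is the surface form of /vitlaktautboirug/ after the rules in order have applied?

vitlakataudaboeruk

Rule 1 (pre-rhotic lowering): /i/ is a high vowel immediately before /r/, so it lowers to [e]. /vitlaktautboirug/ → vitlaktautboerug.
Rule 2 (regressive voicing assimilation): /t/ precedes the voiced obstruent /b/, so it voices to [d] by assimilation. /vitlaktautboerug/ → vitlaktaudboerug.
Rule 3 (stop-cluster a-epenthesis): /k/ and /t/ form a stop–stop cluster, so [a] is inserted between them. /d/ and /b/ form a stop–stop cluster, so [a] is inserted between them. /vitlaktaudboerug/ → vitlakataudaboerug.
Rule 4 (final devoicing): /g/ is a voiced obstruent in word-final position, so it devoices to [k]. /vitlakataudaboerug/ → vitlakataudaboeruk.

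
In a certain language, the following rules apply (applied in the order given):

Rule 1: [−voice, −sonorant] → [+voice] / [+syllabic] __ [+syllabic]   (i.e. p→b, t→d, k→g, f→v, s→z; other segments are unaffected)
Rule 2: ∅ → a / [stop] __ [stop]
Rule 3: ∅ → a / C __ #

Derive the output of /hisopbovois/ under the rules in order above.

hizopabovoisa

Rule 1 (intervocalic voicing): /s/ is a voiceless obstruent between vowels /i/ and /o/, so it voices to [z]. /hisopbovois/ → hizopbovois.
Rule 2 (stop-cluster a-epenthesis): /p/ and /b/ form a stop–stop cluster, so [a] is inserted between them. /hizopbovois/ → hizopabovois.
Rule 3 (final a-epenthesis): the form ends in the consonant /s/, so [a] is inserted word-finally. /hizopabovois/ → hizopabovoisa.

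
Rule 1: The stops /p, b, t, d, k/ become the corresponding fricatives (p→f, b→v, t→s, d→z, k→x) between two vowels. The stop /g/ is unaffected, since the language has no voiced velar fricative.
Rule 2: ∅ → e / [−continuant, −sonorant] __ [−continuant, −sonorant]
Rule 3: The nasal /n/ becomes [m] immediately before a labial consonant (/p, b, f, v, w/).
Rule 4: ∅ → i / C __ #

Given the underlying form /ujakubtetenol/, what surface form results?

ujaxubetesenoli

Rule 1 (intervocalic spirantization): /k/ is a stop between vowels /a/ and /u/, so it spirantizes to the fricative [x]. /t/ is a stop between vowels /e/ and /e/, so it spirantizes to the fricative [s]. /ujakubtetenol/ → ujaxubtesenol.
Rule 2 (stop-cluster e-epenthesis): /b/ and /t/ form a stop–stop cluster, so [e] is inserted between them. /ujaxubtesenol/ → ujaxubetesenol.
Rule 3 (nasal place assimilation): no segment meets the environment; /ujaxubetesenol/ is unchanged.
Rule 4 (final i-epenthesis): the form ends in the consonant /l/, so [i] is inserted word-finally. /ujaxubetesenol/ → ujaxubetesenoli.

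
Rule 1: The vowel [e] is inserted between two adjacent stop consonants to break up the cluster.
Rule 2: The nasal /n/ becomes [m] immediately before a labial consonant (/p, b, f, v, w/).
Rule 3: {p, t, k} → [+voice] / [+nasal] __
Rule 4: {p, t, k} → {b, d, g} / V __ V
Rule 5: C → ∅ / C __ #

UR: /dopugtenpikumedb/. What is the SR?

dobugedembigumedeb

Rule 1 (stop-cluster e-epenthesis): /g/ and /t/ form a stop–stop cluster, so [e] is inserted between them. /d/ and /b/ form a stop–stop cluster, so [e] is inserted between them. /dopugtenpikumedb/ → dopugetenpikumedeb.
Rule 2 (nasal place assimilation): /n/ precedes the labial consonant /p/, so it assimilates in place to [m]. /dopugetenpikumedeb/ → dopugetempikumedeb.
Rule 3 (post-nasal voicing): /p/ is a voiceless stop immediately after the nasal /m/, so it voices to [b]. /dopugetempikumedeb/ → dopugetembikumedeb.
Rule 4 (intervocalic voicing): /p/ is a voiceless stop between vowels /o/ and /u/, so it voices to [b]. /t/ is a voiceless stop between vowels /e/ and /e/, so it voices to [d]. /k/ is a voiceless stop between vowels /i/ and /u/, so it voices to [g]. /dopugetembikumedeb/ → dobugedembigumedeb.
Rule 5 (final cluster simplification): no segment meets the environment; /dobugedembigumedeb/ is unchanged.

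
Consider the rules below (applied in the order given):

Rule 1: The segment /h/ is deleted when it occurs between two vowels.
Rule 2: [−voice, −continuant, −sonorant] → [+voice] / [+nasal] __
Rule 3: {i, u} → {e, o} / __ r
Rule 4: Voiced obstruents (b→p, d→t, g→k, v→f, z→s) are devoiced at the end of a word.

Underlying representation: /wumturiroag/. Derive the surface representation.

Rule 1 (intervocalic h-deletion): no segment meets the environment; /wumturiroag/ is unchanged.
Rule 2 (post-nasal voicing): /t/ is a voiceless stop immediately after the nasal /m/, so it voices to [d]. /wumturiroag/ → wumduriroag.
Rule 3 (pre-rhotic lowering): /u/ is a high vowel immediately before /r/, so it lowers to [o]. /i/ is a high vowel immediately before /r/, so it lowers to [e]. /wumduriroag/ → wumdoreroag.
Rule 4 (final devoicing): /g/ is a voiced obstruent in word-final position, so it devoices to [k]. /wumdoreroag/ → wumdoreroak.

wumdoreroak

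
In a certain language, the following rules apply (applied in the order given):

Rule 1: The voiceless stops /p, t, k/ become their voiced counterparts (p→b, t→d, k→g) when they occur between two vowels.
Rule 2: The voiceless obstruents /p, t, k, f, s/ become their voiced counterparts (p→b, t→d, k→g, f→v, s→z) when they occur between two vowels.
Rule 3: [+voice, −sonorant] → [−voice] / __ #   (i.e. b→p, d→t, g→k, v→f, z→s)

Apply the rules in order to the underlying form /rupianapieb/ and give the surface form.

rubianabiep

Rule 1 (intervocalic voicing): /p/ is a voiceless stop between vowels /u/ and /i/, so it voices to [b]. /p/ is a voiceless stop between vowels /a/ and /i/, so it voices to [b]. /rupianapieb/ → rubianabieb.
Rule 2 (intervocalic voicing): no segment meets the environment; /rubianabieb/ is unchanged.
Rule 3 (final devoicing): /b/ is a voiced obstruent in word-final position, so it devoices to [p]. /rubianabieb/ → rubianabiep.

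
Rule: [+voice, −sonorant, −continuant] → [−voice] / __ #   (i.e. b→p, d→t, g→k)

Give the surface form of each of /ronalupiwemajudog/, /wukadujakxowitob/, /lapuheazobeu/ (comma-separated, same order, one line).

/ronalupiwemajudog/: /g/ is a voiced stop in word-final position, so it devoices to [k]. → [ronalupiwemajudok].
/wukadujakxowitob/: /b/ is a voiced stop in word-final position, so it devoices to [p]. → [wukadujakxowitop].
/lapuheazobeu/: the rule's environment is not met; surfaces unchanged as [lapuheazobeu].

ronalupiwemajudok, wukadujakxowitop, lapuheazobeu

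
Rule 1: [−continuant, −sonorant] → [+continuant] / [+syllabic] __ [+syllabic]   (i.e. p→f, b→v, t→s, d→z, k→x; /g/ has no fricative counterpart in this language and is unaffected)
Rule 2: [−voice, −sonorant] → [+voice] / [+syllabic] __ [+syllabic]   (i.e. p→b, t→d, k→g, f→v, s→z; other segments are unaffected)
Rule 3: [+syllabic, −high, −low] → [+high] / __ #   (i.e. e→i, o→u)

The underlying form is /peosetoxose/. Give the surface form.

Rule 1 (intervocalic spirantization): /t/ is a stop between vowels /e/ and /o/, so it spirantizes to the fricative [s]. /peosetoxose/ → peosesoxose.
Rule 2 (intervocalic voicing): /s/ is a voiceless obstruent between vowels /o/ and /e/, so it voices to [z]. /s/ is a voiceless obstruent between vowels /e/ and /o/, so it voices to [z]. /s/ is a voiceless obstruent between vowels /o/ and /e/, so it voices to [z]. /peosesoxose/ → peozezoxoze.
Rule 3 (final vowel raising): /e/ is a mid vowel in word-final position, so it raises to [i]. /peozezoxoze/ → peozezoxozi.

peozezoxozi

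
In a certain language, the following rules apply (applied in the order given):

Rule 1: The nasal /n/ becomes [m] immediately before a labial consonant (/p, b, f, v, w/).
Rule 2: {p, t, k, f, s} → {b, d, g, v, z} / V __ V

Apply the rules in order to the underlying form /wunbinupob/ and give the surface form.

wumbinubob

Rule 1 (nasal place assimilation): /n/ precedes the labial consonant /b/, so it assimilates in place to [m]. /wunbinupob/ → wumbinupob.
Rule 2 (intervocalic voicing): /p/ is a voiceless obstruent between vowels /u/ and /o/, so it voices to [b]. /wumbinupob/ → wumbinubob.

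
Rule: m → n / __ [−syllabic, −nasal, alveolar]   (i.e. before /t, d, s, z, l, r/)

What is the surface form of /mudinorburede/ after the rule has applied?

No segment of /mudinorburede/ meets the structural description of the rule, so the form surfaces unchanged.

mudinorburede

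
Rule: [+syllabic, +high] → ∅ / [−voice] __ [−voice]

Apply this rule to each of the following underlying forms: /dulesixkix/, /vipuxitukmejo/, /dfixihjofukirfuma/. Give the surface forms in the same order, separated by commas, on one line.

/dulesixkix/: /i/ is a high vowel flanked by voiceless consonants /s/ and /x/, so it deletes. /i/ is a high vowel flanked by voiceless consonants /k/ and /x/, so it deletes. → [dulesxkx].
/vipuxitukmejo/: /u/ is a high vowel flanked by voiceless consonants /p/ and /x/, so it deletes. /i/ is a high vowel flanked by voiceless consonants /x/ and /t/, so it deletes. /u/ is a high vowel flanked by voiceless consonants /t/ and /k/, so it deletes. → [vipxtkmejo].
/dfixihjofukirfuma/: /i/ is a high vowel flanked by voiceless consonants /f/ and /x/, so it deletes. /i/ is a high vowel flanked by voiceless consonants /x/ and /h/, so it deletes. /u/ is a high vowel flanked by voiceless consonants /f/ and /k/, so it deletes. → [dfxhjofkirfuma].

dulesxkx, vipxtkmejo, dfxhjofkirfuma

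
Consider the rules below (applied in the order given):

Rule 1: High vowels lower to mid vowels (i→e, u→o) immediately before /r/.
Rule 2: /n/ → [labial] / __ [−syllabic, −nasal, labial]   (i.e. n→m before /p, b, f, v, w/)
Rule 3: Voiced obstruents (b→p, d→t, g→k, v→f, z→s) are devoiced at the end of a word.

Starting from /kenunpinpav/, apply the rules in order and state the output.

Rule 1 (pre-rhotic lowering): no segment meets the environment; /kenunpinpav/ is unchanged.
Rule 2 (nasal place assimilation): /n/ precedes the labial consonant /p/, so it assimilates in place to [m]. /n/ precedes the labial consonant /p/, so it assimilates in place to [m]. /kenunpinpav/ → kenumpimpav.
Rule 3 (final devoicing): /v/ is a voiced obstruent in word-final position, so it devoices to [f]. /kenumpimpav/ → kenumpimpaf.

kenumpimpaf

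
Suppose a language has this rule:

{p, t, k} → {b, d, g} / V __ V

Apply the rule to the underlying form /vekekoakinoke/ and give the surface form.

vegegoaginoge

/k/ is a voiceless stop between vowels /e/ and /e/, so it voices to [g].
/k/ is a voiceless stop between vowels /e/ and /o/, so it voices to [g].
/k/ is a voiceless stop between vowels /a/ and /i/, so it voices to [g].
/k/ is a voiceless stop between vowels /o/ and /e/, so it voices to [g].
Surface form: [vegegoaginoge].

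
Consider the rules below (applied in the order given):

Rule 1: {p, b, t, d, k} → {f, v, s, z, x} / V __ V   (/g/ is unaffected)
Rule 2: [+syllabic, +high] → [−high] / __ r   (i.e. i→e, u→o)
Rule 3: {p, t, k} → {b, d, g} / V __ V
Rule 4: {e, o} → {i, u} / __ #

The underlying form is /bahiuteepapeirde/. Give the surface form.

bahiuseefafeerdi

Rule 1 (intervocalic spirantization): /t/ is a stop between vowels /u/ and /e/, so it spirantizes to the fricative [s]. /p/ is a stop between vowels /e/ and /a/, so it spirantizes to the fricative [f]. /p/ is a stop between vowels /a/ and /e/, so it spirantizes to the fricative [f]. /bahiuteepapeirde/ → bahiuseefafeirde.
Rule 2 (pre-rhotic lowering): /i/ is a high vowel immediately before /r/, so it lowers to [e]. /bahiuseefafeirde/ → bahiuseefafeerde.
Rule 3 (intervocalic voicing): no segment meets the environment; /bahiuseefafeerde/ is unchanged.
Rule 4 (final vowel raising): /e/ is a mid vowel in word-final position, so it raises to [i]. /bahiuseefafeerde/ → bahiuseefafeerdi.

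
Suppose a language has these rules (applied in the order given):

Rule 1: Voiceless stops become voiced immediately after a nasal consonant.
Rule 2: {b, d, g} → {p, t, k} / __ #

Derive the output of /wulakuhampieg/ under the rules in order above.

Rule 1 (post-nasal voicing): /p/ is a voiceless stop immediately after the nasal /m/, so it voices to [b]. /wulakuhampieg/ → wulakuhambieg.
Rule 2 (final devoicing): /g/ is a voiced stop in word-final position, so it devoices to [k]. /wulakuhambieg/ → wulakuhambiek.

wulakuhambiek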